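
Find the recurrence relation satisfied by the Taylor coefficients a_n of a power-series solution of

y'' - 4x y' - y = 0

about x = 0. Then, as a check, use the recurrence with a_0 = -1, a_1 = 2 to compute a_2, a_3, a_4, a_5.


Substitute y = sum_n a_n x^n.
y''(x) has coefficient (n+2)(n+1) a_{n+2} at x^n;
-4 x y'(x) has coefficient -4 n a_n at x^n (shift);
-y(x) has coefficient -1 a_n at x^n.
Matching x^n: (n+2)(n+1) a_{n+2} + (-4n - 1) a_n = 0.
Thus a_{n+2} = (4n + 1) / ((n+1)(n+2)) * a_n.

Check with a_0 = -1, a_1 = 2 (apply the recurrence for n = 0, 1, 2, 3): a_0 = -1, a_1 = 2, a_2 = -1/2, a_3 = 5/3, a_4 = -3/8, a_5 = 13/12.

a_(n+2) = (4n + 1) / ((n+1)(n+2)) * a_n; check: a_0 = -1, a_1 = 2, a_2 = -1/2, a_3 = 5/3, a_4 = -3/8, a_5 = 13/12


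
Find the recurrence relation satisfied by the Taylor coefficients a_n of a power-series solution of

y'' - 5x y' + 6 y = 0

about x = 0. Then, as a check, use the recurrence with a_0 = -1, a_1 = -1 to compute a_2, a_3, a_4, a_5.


Substitute y = sum_n a_n x^n.
y''(x) has coefficient (n+2)(n+1) a_{n+2} at x^n;
-5 x y'(x) has coefficient -5 n a_n at x^n (shift);
6 y(x) has coefficient 6 a_n at x^n.
Matching x^n: (n+2)(n+1) a_{n+2} + (-5n + 6) a_n = 0.
Thus a_{n+2} = (5n - 6) / ((n+1)(n+2)) * a_n.

Check with a_0 = -1, a_1 = -1 (apply the recurrence for n = 0, 1, 2, 3): a_0 = -1, a_1 = -1, a_2 = 3, a_3 = 1/6, a_4 = 1, a_5 = 3/40.

a_(n+2) = (5n - 6) / ((n+1)(n+2)) * a_n; check: a_0 = -1, a_1 = -1, a_2 = 3, a_3 = 1/6, a_4 = 1, a_5 = 3/40


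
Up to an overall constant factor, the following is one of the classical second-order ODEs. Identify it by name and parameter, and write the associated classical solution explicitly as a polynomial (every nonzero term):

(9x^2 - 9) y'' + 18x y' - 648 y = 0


All three coefficients share the factor -9; dividing through by -9 gives  (1 - x^2) y'' - 2x y' + 72 y = 0.
This matches the Legendre equation (1 - x^2) y'' - 2x y' + n(n+1) y = 0 (note the -2x y' term) with n(n+1) = 72, so n = 8; the polynomial solution is P_8(x).
With y = sum_k a_k x^k, matching x^k gives (k+2)(k+1) a_{k+2} = [k(k+1) - n(n+1)] a_k = (k - 8)(k + 9) a_k. The right side vanishes at k = 8, so the series with the parity of 8 terminates at degree 8.
Standard normalization (P_n(1) = 1): leading coefficient (2n)!/(2^n (n!)^2) = 20922789888000/(256*1625702400) = 6435/128, so a_8 = 6435/128. Work downward with a_k = (k+1)(k+2) a_{k+2} / ((k - 8)(k + 9)):
  a_6 = (7)(8)(6435/128) / ((6 - 8)(6 + 9)) = (45045/16)/(-30) = -3003/32
  a_4 = (5)(6)(-3003/32) / ((4 - 8)(4 + 9)) = (-45045/16)/(-52) = 3465/64
  a_2 = (3)(4)(3465/64) / ((2 - 8)(2 + 9)) = (10395/16)/(-66) = -315/32
  a_0 = (1)(2)(-315/32) / ((0 - 8)(0 + 9)) = (-315/16)/(-72) = 35/128
Hence P_8(x) = 6435 x^8/128 - 3003 x^6/32 + 3465 x^4/64 - 315 x^2/32 + 35/128.

P_8(x); series = 6435 x^8/128 - 3003 x^6/32 + 3465 x^4/64 - 315 x^2/32 + 35/128


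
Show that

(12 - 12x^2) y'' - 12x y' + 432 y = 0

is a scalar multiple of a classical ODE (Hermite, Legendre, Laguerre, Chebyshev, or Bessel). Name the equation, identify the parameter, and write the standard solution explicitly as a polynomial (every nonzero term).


All three coefficients share the factor 12; dividing through by 12 gives  (1 - x^2) y'' - x y' + 36 y = 0.
This matches the Chebyshev equation (1 - x^2) y'' - x y' + n^2 y = 0 (note the -x y' term, not -2x y') with n^2 = 36, so n = 6; the polynomial solution is T_6(x).
With y = sum_k a_k x^k, matching x^k gives (k+2)(k+1) a_{k+2} = (k^2 - n^2) a_k = (k - 6)(k + 6) a_k. The right side vanishes at k = 6, so the series with the parity of 6 terminates at degree 6.
Standard normalization: leading coefficient of T_n is 2^(n-1), so a_6 = 2^5 = 32. Work downward with a_k = (k+1)(k+2) a_{k+2} / ((k - 6)(k + 6)):
  a_4 = (5)(6)(32) / ((4 - 6)(4 + 6)) = 960/(-20) = -48
  a_2 = (3)(4)(-48) / ((2 - 6)(2 + 6)) = -576/(-32) = 18
  a_0 = (1)(2)(18) / ((0 - 6)(0 + 6)) = 36/(-36) = -1
Hence T_6(x) = 32 x^6 - 48 x^4 + 18 x^2 - 1.

T_6(x); series = 32 x^6 - 48 x^4 + 18 x^2 - 1


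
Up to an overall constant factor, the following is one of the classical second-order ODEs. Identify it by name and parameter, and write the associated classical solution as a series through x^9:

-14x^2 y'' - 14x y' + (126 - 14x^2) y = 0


All three coefficients share the factor -14; dividing through by -14 gives  x^2 y'' + x y' + (x^2 - 9) y = 0.
This matches the Bessel equation x^2 y'' + x y' + (x^2 - nu^2) y = 0 with nu^2 = 9, so nu = 3; the solution bounded at x = 0 is J_3(x).
Frobenius at x = 0: indicial roots ±nu; for r = nu the recurrence k(k + 2nu) c_k = -c_{k-2} gives the standard series J_nu(x) = sum_{k>=0} (-1)^k / (k! (k+nu)!) (x/2)^(2k+nu). Evaluate the first 4 terms:
  k = 0: (-1)^0 / (0! * 3! * 2^3) x^3 = 1/(1*6*8) x^3 = (1/48) x^3
  k = 1: (-1)^1 / (1! * 4! * 2^5) x^5 = -1/(1*24*32) x^5 = (-1/768) x^5
  k = 2: (-1)^2 / (2! * 5! * 2^7) x^7 = 1/(2*120*128) x^7 = (1/30720) x^7
  k = 3: (-1)^3 / (3! * 6! * 2^9) x^9 = -1/(6*720*512) x^9 = (-1/2211840) x^9
Hence J_3(x) = -x^9/2211840 + x^7/30720 - x^5/768 + x^3/48 + ....

J_3(x); series = -x^9/2211840 + x^7/30720 - x^5/768 + x^3/48


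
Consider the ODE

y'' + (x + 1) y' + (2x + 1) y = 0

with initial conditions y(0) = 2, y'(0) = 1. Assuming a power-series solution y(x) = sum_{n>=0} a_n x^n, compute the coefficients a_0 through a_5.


Ansatz: y(x) = sum_{n>=0} a_n x^n, so y'(x) = sum_{n>=1} n a_n x^(n-1) and y''(x) = sum_{n>=2} n(n-1) a_n x^(n-2).
Substitute into P(x) y'' + Q(x) y' + R(x) y = 0 with P(x) = 1, Q(x) = x + 1, R(x) = 2x + 1, and match powers of x.
Initial conditions: a_0 = 2, a_1 = 1.
Setting the coefficient of each power of x to zero and solving order by order (substituting the coefficients already found):
  x^0: 2 a_2 + a_1 + a_0 = 0  ->  2 a_2 = -a_1 - a_0 = -3  ->  a_2 = -3/2
  x^1: 6 a_3 + 2 a_2 + 2 a_1 + 2 a_0 = 0  ->  6 a_3 = -2 a_2 - 2 a_1 - 2 a_0 = -3  ->  a_3 = -1/2
  x^2: 12 a_4 + 3 a_3 + 3 a_2 + 2 a_1 = 0  ->  12 a_4 = -3 a_3 - 3 a_2 - 2 a_1 = 4  ->  a_4 = 1/3
  x^3: 20 a_5 + 4 a_4 + 4 a_3 + 2 a_2 = 0  ->  20 a_5 = -4 a_4 - 4 a_3 - 2 a_2 = 11/3  ->  a_5 = 11/60
Truncated series: y(x) = 2 + x - (3/2) x^2 - (1/2) x^3 + (1/3) x^4 + (11/60) x^5 + O(x^6).

a_0 = 2; a_1 = 1; a_2 = -3/2; a_3 = -1/2; a_4 = 1/3; a_5 = 11/60


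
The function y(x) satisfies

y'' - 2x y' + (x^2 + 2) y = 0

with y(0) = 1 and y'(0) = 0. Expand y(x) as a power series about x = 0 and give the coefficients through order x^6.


Ansatz: y(x) = sum_{n>=0} a_n x^n, so y'(x) = sum_{n>=1} n a_n x^(n-1) and y''(x) = sum_{n>=2} n(n-1) a_n x^(n-2).
Substitute into P(x) y'' + Q(x) y' + R(x) y = 0 with P(x) = 1, Q(x) = -2x, R(x) = x^2 + 2, and match powers of x.
Initial conditions: a_0 = 1, a_1 = 0.
Setting the coefficient of each power of x to zero and solving order by order (substituting the coefficients already found):
  x^0: 2 a_2 + 2 a_0 = 0  ->  2 a_2 = -2 a_0 = -2  ->  a_2 = -1
  x^1: 6 a_3 = 0  ->  a_3 = 0
  x^2: 12 a_4 - 2 a_2 + a_0 = 0  ->  12 a_4 = 2 a_2 - a_0 = -3  ->  a_4 = -1/4
  x^3: 20 a_5 - 4 a_3 + a_1 = 0  ->  20 a_5 = 4 a_3 - a_1 = 0  ->  a_5 = 0
  x^4: 30 a_6 - 6 a_4 + a_2 = 0  ->  30 a_6 = 6 a_4 - a_2 = -1/2  ->  a_6 = -1/60
Truncated series: y(x) = 1 - x^2 - (1/4) x^4 - (1/60) x^6 + O(x^7).

a_0 = 1; a_1 = 0; a_2 = -1; a_3 = 0; a_4 = -1/4; a_5 = 0; a_6 = -1/60


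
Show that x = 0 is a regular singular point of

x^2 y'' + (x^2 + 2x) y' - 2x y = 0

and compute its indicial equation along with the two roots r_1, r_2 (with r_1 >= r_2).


Divide by x^2 to reach normal form y'' + P_1(x) y' + P_2(x) y = 0 with P_1(x) = 1 + 2/x and P_2(x) = -2/x.
x = 0 is a singular point because the y'-coefficient 1 + 2/x has a pole at x = 0 and the y-coefficient -2/x has a pole at x = 0.
It is a regular singular point because x P_1(x) = p(x) = x + 2 and x^2 P_2(x) = q(x) = -2x are polynomials, hence analytic at x = 0.
p(0) = 2,  q(0) = 0.
Indicial equation: r(r-1) + p(0) r + q(0) = 0, i.e. r^2 + (p(0) - 1) r + q(0) = 0, i.e. r^2 + 1 r = 0.
Discriminant: (1)^2 - 4(0) = 1, so r = (-1 ± 1)/2.
Solving: r_1 = 0, r_2 = -1.

indicial: r^2 + 1 r = 0; roots r_1 = 0, r_2 = -1


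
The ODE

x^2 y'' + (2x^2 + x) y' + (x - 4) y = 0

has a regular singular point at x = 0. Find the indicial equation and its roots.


Divide by x^2 to reach normal form y'' + P_1(x) y' + P_2(x) y = 0 with P_1(x) = 2 + 1/x and P_2(x) = 1/x - 4/x^2.
x = 0 is a singular point because the y'-coefficient 2 + 1/x has a pole at x = 0 and the y-coefficient 1/x - 4/x^2 has a pole at x = 0.
It is a regular singular point because x P_1(x) = p(x) = 2x + 1 and x^2 P_2(x) = q(x) = x - 4 are polynomials, hence analytic at x = 0.
p(0) = 1,  q(0) = -4.
Indicial equation: r(r-1) + p(0) r + q(0) = 0, i.e. r^2 + (p(0) - 1) r + q(0) = 0, i.e. r^2 - 4 = 0.
Discriminant: (0)^2 - 4(-4) = 16, so r = (0 ± 4)/2.
Solving: r_1 = 2, r_2 = -2.

indicial: r^2 - 4 = 0; roots r_1 = 2, r_2 = -2


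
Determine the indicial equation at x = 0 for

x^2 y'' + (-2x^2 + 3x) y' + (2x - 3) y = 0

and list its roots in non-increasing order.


Divide by x^2 to reach normal form y'' + P_1(x) y' + P_2(x) y = 0 with P_1(x) = -2 + 3/x and P_2(x) = 2/x - 3/x^2.
x = 0 is a singular point because the y'-coefficient -2 + 3/x has a pole at x = 0 and the y-coefficient 2/x - 3/x^2 has a pole at x = 0.
It is a regular singular point because x P_1(x) = p(x) = 3 - 2x and x^2 P_2(x) = q(x) = 2x - 3 are polynomials, hence analytic at x = 0.
p(0) = 3,  q(0) = -3.
Indicial equation: r(r-1) + p(0) r + q(0) = 0, i.e. r^2 + (p(0) - 1) r + q(0) = 0, i.e. r^2 + 2 r - 3 = 0.
Discriminant: (2)^2 - 4(-3) = 16, so r = (-2 ± 4)/2.
Solving: r_1 = 1, r_2 = -3.

indicial: r^2 + 2 r - 3 = 0; roots r_1 = 1, r_2 = -3


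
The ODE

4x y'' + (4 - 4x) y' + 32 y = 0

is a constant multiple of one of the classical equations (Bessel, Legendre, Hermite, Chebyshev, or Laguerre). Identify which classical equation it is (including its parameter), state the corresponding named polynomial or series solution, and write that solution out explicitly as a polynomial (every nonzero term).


All three coefficients share the factor 4; dividing through by 4 gives  x y'' + (1 - x) y' + 8 y = 0.
This matches the Laguerre equation x y'' + (1 - x) y' + n y = 0 with n = 8; the polynomial solution is L_8(x).
With y = sum_k a_k x^k, matching x^k gives (k+1)k a_{k+1} + (k+1) a_{k+1} - k a_k + n a_k = 0, i.e. (k+1)^2 a_{k+1} = (k - n) a_k = (k - 8) a_k. The right side vanishes at k = 8, so the series terminates at degree 8.
Standard normalization L_n(0) = 1 gives a_0 = 1. Work upward with a_{k+1} = (k - 8) a_k / (k+1)^2:
  a_1 = (0 - 8)(1) / 1^2 = -8/1 = -8
  a_2 = (1 - 8)(-8) / 2^2 = 56/4 = 14
  a_3 = (2 - 8)(14) / 3^2 = -84/9 = -28/3
  a_4 = (3 - 8)(-28/3) / 4^2 = (140/3)/16 = 35/12
  a_5 = (4 - 8)(35/12) / 5^2 = (-35/3)/25 = -7/15
  a_6 = (5 - 8)(-7/15) / 6^2 = (7/5)/36 = 7/180
  a_7 = (6 - 8)(7/180) / 7^2 = (-7/90)/49 = -1/630
  a_8 = (7 - 8)(-1/630) / 8^2 = (1/630)/64 = 1/40320
Hence L_8(x) = x^8/40320 - x^7/630 + 7 x^6/180 - 7 x^5/15 + 35 x^4/12 - 28 x^3/3 + 14 x^2 - 8 x + 1.

L_8(x); series = x^8/40320 - x^7/630 + 7 x^6/180 - 7 x^5/15 + 35 x^4/12 - 28 x^3/3 + 14 x^2 - 8 x + 1


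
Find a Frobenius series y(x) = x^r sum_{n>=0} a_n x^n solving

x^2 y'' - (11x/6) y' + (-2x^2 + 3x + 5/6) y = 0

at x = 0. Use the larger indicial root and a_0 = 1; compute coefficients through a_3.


Write in Frobenius form y'' + (p(x)/x) y' + (q(x)/x^2) y = 0:
  p(x) = -11/6,  q(x) = -2x^2 + 3x + 5/6.
Indicial equation: r(r-1) + (-11/6) r + (5/6) = 0 -> roots r_1 = 5/2, r_2 = 1/3.
Take r = r_1 = 5/2. Let y(x) = x^r sum_{n>=0} a_n x^n with a_0 = 1.
Substitute y = x^r sum a_n x^n and match x^{r+n}. The recurrence is
  D(n) a_n + 3 a_{n-1} - 2 a_{n-2} = 0,  where D(n) = (r+n)(r+n-1) + (-11/6)(r+n) + (5/6).
  a_n = [-3 a_{n-1} + 2 a_{n-2}] / D(n).
Since the indicial polynomial factors as (r - r_1)(r - r_2), D(n) = (r_1 + n - r_1)(r_1 + n - r_2) = n(n + 13/6).
Evaluating step by step (a_0 = 1):
  n = 1: D(1) = 1(1 + 13/6) = 19/6; numerator = -3(1) = -3; a_1 = (-3)/(19/6) = -18/19
  n = 2: D(2) = 2(2 + 13/6) = 25/3; numerator = -3(-18/19) + 2(1) = 92/19; a_2 = (92/19)/(25/3) = 276/475
  n = 3: D(3) = 3(3 + 13/6) = 31/2; numerator = -3(276/475) + 2(-18/19) = -1728/475; a_3 = (-1728/475)/(31/2) = -3456/14725

r = 5/2; a_0 = 1; a_1 = -18/19; a_2 = 276/475; a_3 = -3456/14725


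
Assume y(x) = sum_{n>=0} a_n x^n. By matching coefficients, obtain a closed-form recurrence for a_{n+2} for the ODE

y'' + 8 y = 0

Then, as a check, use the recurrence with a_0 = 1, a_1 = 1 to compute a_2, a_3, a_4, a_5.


Substitute y = sum_n a_n x^n into y'' + (const) y = 0.
y''(x) = sum_{n>=0} (n+2)(n+1) a_{n+2} x^n.
The ODE becomes sum_n [(n+2)(n+1) a_{n+2} + 8 a_n] x^n = 0.
Setting each coefficient to zero gives the recurrence:
  (n+2)(n+1) a_{n+2} + 8 a_n = 0,
  a_{n+2} = -8 / ((n+1)(n+2)) a_n.

Check with a_0 = 1, a_1 = 1 (apply the recurrence for n = 0, 1, 2, 3): a_0 = 1, a_1 = 1, a_2 = -4, a_3 = -4/3, a_4 = 8/3, a_5 = 8/15.

a_{n+2} = -8/((n+1)(n+2)) * a_n; check: a_0 = 1, a_1 = 1, a_2 = -4, a_3 = -4/3, a_4 = 8/3, a_5 = 8/15


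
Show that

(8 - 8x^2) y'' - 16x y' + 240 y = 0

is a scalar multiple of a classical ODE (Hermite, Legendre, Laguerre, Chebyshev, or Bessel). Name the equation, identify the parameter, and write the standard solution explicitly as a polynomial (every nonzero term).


All three coefficients share the factor 8; dividing through by 8 gives  (1 - x^2) y'' - 2x y' + 30 y = 0.
This matches the Legendre equation (1 - x^2) y'' - 2x y' + n(n+1) y = 0 (note the -2x y' term) with n(n+1) = 30, so n = 5; the polynomial solution is P_5(x).
With y = sum_k a_k x^k, matching x^k gives (k+2)(k+1) a_{k+2} = [k(k+1) - n(n+1)] a_k = (k - 5)(k + 6) a_k. The right side vanishes at k = 5, so the series with the parity of 5 terminates at degree 5.
Standard normalization (P_n(1) = 1): leading coefficient (2n)!/(2^n (n!)^2) = 3628800/(32*14400) = 63/8, so a_5 = 63/8. Work downward with a_k = (k+1)(k+2) a_{k+2} / ((k - 5)(k + 6)):
  a_3 = (4)(5)(63/8) / ((3 - 5)(3 + 6)) = (315/2)/(-18) = -35/4
  a_1 = (2)(3)(-35/4) / ((1 - 5)(1 + 6)) = (-105/2)/(-28) = 15/8
Hence P_5(x) = 63 x^5/8 - 35 x^3/4 + 15 x/8.

P_5(x); series = 63 x^5/8 - 35 x^3/4 + 15 x/8


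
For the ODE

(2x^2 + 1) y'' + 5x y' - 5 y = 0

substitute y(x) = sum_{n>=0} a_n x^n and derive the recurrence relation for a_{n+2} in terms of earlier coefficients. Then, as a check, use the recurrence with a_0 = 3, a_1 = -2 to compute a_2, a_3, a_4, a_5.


Substitute y = sum_n a_n x^n.
(1 + 2 x^2) y'' contributes (n+2)(n+1) a_{n+2} + 2 n(n-1) a_n at x^n.
5 x y'(x) contributes 5 n a_n at x^n.
-5 y(x) contributes -5 a_n at x^n.
Matching x^n: (n+2)(n+1) a_{n+2} + (2 n(n-1) + 5 n - 5) a_n = 0.
Thus a_{n+2} = (-2 n(n-1) - 5 n + 5) / ((n+1)(n+2)) * a_n.

Check with a_0 = 3, a_1 = -2 (apply the recurrence for n = 0, 1, 2, 3): a_0 = 3, a_1 = -2, a_2 = 15/2, a_3 = 0, a_4 = -45/8, a_5 = 0.

a_(n+2) = (-2 n(n-1) - 5 n + 5) / ((n+1)(n+2)) * a_n; check: a_0 = 3, a_1 = -2, a_2 = 15/2, a_3 = 0, a_4 = -45/8, a_5 = 0


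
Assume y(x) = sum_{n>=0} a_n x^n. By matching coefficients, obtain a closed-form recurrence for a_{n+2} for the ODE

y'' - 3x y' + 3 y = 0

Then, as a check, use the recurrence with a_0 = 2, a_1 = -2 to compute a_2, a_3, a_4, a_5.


Substitute y = sum_n a_n x^n.
y''(x) has coefficient (n+2)(n+1) a_{n+2} at x^n;
-3 x y'(x) has coefficient -3 n a_n at x^n (shift);
3 y(x) has coefficient 3 a_n at x^n.
Matching x^n: (n+2)(n+1) a_{n+2} + (-3n + 3) a_n = 0.
Thus a_{n+2} = (3n - 3) / ((n+1)(n+2)) * a_n.

Check with a_0 = 2, a_1 = -2 (apply the recurrence for n = 0, 1, 2, 3): a_0 = 2, a_1 = -2, a_2 = -3, a_3 = 0, a_4 = -3/4, a_5 = 0.

a_(n+2) = (3n - 3) / ((n+1)(n+2)) * a_n; check: a_0 = 2, a_1 = -2, a_2 = -3, a_3 = 0, a_4 = -3/4, a_5 = 0


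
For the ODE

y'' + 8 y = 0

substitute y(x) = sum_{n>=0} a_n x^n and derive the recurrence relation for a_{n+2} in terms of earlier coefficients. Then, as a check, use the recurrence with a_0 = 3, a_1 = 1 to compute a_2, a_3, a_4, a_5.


Substitute y = sum_n a_n x^n into y'' + (const) y = 0.
y''(x) = sum_{n>=0} (n+2)(n+1) a_{n+2} x^n.
The ODE becomes sum_n [(n+2)(n+1) a_{n+2} + 8 a_n] x^n = 0.
Setting each coefficient to zero gives the recurrence:
  (n+2)(n+1) a_{n+2} + 8 a_n = 0,
  a_{n+2} = -8 / ((n+1)(n+2)) a_n.

Check with a_0 = 3, a_1 = 1 (apply the recurrence for n = 0, 1, 2, 3): a_0 = 3, a_1 = 1, a_2 = -12, a_3 = -4/3, a_4 = 8, a_5 = 8/15.

a_{n+2} = -8/((n+1)(n+2)) * a_n; check: a_0 = 3, a_1 = 1, a_2 = -12, a_3 = -4/3, a_4 = 8, a_5 = 8/15


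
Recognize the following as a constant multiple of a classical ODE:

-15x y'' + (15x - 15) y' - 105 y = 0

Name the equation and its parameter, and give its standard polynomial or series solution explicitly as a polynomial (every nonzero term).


All three coefficients share the factor -15; dividing through by -15 gives  x y'' + (1 - x) y' + 7 y = 0.
This matches the Laguerre equation x y'' + (1 - x) y' + n y = 0 with n = 7; the polynomial solution is L_7(x).
With y = sum_k a_k x^k, matching x^k gives (k+1)k a_{k+1} + (k+1) a_{k+1} - k a_k + n a_k = 0, i.e. (k+1)^2 a_{k+1} = (k - n) a_k = (k - 7) a_k. The right side vanishes at k = 7, so the series terminates at degree 7.
Standard normalization L_n(0) = 1 gives a_0 = 1. Work upward with a_{k+1} = (k - 7) a_k / (k+1)^2:
  a_1 = (0 - 7)(1) / 1^2 = -7/1 = -7
  a_2 = (1 - 7)(-7) / 2^2 = 42/4 = 21/2
  a_3 = (2 - 7)(21/2) / 3^2 = (-105/2)/9 = -35/6
  a_4 = (3 - 7)(-35/6) / 4^2 = (70/3)/16 = 35/24
  a_5 = (4 - 7)(35/24) / 5^2 = (-35/8)/25 = -7/40
  a_6 = (5 - 7)(-7/40) / 6^2 = (7/20)/36 = 7/720
  a_7 = (6 - 7)(7/720) / 7^2 = (-7/720)/49 = -1/5040
Hence L_7(x) = -x^7/5040 + 7 x^6/720 - 7 x^5/40 + 35 x^4/24 - 35 x^3/6 + 21 x^2/2 - 7 x + 1.

L_7(x); series = -x^7/5040 + 7 x^6/720 - 7 x^5/40 + 35 x^4/24 - 35 x^3/6 + 21 x^2/2 - 7 x + 1


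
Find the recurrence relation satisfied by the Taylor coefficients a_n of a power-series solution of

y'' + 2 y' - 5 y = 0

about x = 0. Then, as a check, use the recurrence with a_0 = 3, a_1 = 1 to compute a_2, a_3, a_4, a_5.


Substitute y = sum_n a_n x^n.
y''(x) has coefficient (n+2)(n+1) a_{n+2} at x^n;
2 y'(x) has coefficient 2 (n+1) a_{n+1} at x^n;
-5 y(x) has coefficient -5 a_n at x^n.
Matching x^n: (n+2)(n+1) a_{n+2} + 2 (n+1) a_{n+1} - 5 a_n = 0.
Thus a_{n+2} = [-2 (n+1) a_{n+1} + 5 a_n] / ((n+1)(n+2)).

Check with a_0 = 3, a_1 = 1 (apply the recurrence for n = 0, 1, 2, 3): a_0 = 3, a_1 = 1, a_2 = 13/2, a_3 = -7/2, a_4 = 107/24, a_5 = -319/120.

a_(n+2) = [-2 (n+1) a_(n+1) + 5 a_n] / ((n+1)(n+2)); check: a_0 = 3, a_1 = 1, a_2 = 13/2, a_3 = -7/2, a_4 = 107/24, a_5 = -319/120


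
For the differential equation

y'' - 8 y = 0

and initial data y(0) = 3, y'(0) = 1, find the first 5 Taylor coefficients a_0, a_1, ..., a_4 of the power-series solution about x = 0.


Ansatz: y(x) = sum_{n>=0} a_n x^n, so y'(x) = sum_{n>=1} n a_n x^(n-1) and y''(x) = sum_{n>=2} n(n-1) a_n x^(n-2).
Substitute into P(x) y'' + Q(x) y' + R(x) y = 0 with P(x) = 1, Q(x) = 0, R(x) = -8, and match powers of x.
Initial conditions: a_0 = 3, a_1 = 1.
Setting the coefficient of each power of x to zero and solving order by order (substituting the coefficients already found):
  x^0: 2 a_2 - 8 a_0 = 0  ->  2 a_2 = 8 a_0 = 24  ->  a_2 = 12
  x^1: 6 a_3 - 8 a_1 = 0  ->  6 a_3 = 8 a_1 = 8  ->  a_3 = 4/3
  x^2: 12 a_4 - 8 a_2 = 0  ->  12 a_4 = 8 a_2 = 96  ->  a_4 = 8
Truncated series: y(x) = 3 + x + 12 x^2 + (4/3) x^3 + 8 x^4 + O(x^5).

a_0 = 3; a_1 = 1; a_2 = 12; a_3 = 4/3; a_4 = 8


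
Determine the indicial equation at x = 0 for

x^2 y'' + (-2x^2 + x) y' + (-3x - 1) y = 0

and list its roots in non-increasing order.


Divide by x^2 to reach normal form y'' + P_1(x) y' + P_2(x) y = 0 with P_1(x) = -2 + 1/x and P_2(x) = -3/x - 1/x^2.
x = 0 is a singular point because the y'-coefficient -2 + 1/x has a pole at x = 0 and the y-coefficient -3/x - 1/x^2 has a pole at x = 0.
It is a regular singular point because x P_1(x) = p(x) = 1 - 2x and x^2 P_2(x) = q(x) = -3x - 1 are polynomials, hence analytic at x = 0.
p(0) = 1,  q(0) = -1.
Indicial equation: r(r-1) + p(0) r + q(0) = 0, i.e. r^2 + (p(0) - 1) r + q(0) = 0, i.e. r^2 - 1 = 0.
Discriminant: (0)^2 - 4(-1) = 4, so r = (0 ± 2)/2.
Solving: r_1 = 1, r_2 = -1.

indicial: r^2 - 1 = 0; roots r_1 = 1, r_2 = -1


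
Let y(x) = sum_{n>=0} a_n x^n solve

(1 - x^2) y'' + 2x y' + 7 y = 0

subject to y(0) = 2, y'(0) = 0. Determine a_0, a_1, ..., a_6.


Ansatz: y(x) = sum_{n>=0} a_n x^n, so y'(x) = sum_{n>=1} n a_n x^(n-1) and y''(x) = sum_{n>=2} n(n-1) a_n x^(n-2).
Substitute into P(x) y'' + Q(x) y' + R(x) y = 0 with P(x) = 1 - x^2, Q(x) = 2x, R(x) = 7, and match powers of x.
Initial conditions: a_0 = 2, a_1 = 0.
Setting the coefficient of each power of x to zero and solving order by order (substituting the coefficients already found):
  x^0: 2 a_2 + 7 a_0 = 0  ->  2 a_2 = -7 a_0 = -14  ->  a_2 = -7
  x^1: 6 a_3 + 9 a_1 = 0  ->  6 a_3 = -9 a_1 = 0  ->  a_3 = 0
  x^2: 12 a_4 + 9 a_2 = 0  ->  12 a_4 = -9 a_2 = 63  ->  a_4 = 21/4
  x^3: 20 a_5 + 7 a_3 = 0  ->  20 a_5 = -7 a_3 = 0  ->  a_5 = 0
  x^4: 30 a_6 + 3 a_4 = 0  ->  30 a_6 = -3 a_4 = -63/4  ->  a_6 = -21/40
Truncated series: y(x) = 2 - 7 x^2 + (21/4) x^4 - (21/40) x^6 + O(x^7).

a_0 = 2; a_1 = 0; a_2 = -7; a_3 = 0; a_4 = 21/4; a_5 = 0; a_6 = -21/40


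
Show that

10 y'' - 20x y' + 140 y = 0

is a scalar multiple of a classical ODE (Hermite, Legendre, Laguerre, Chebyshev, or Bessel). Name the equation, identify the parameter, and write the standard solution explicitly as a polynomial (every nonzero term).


All three coefficients share the factor 10; dividing through by 10 gives  y'' - 2x y' + 14 y = 0.
This matches the Hermite equation y'' - 2x y' + 2n y = 0 with 2n = 14, so n = 7; the polynomial solution is H_7(x).
With y = sum_k a_k x^k, matching x^k gives (k+2)(k+1) a_{k+2} = 2(k - n) a_k = 2(k - 7) a_k. The right side vanishes at k = 7, so the series with the parity of 7 terminates at degree 7.
Standard normalization: leading coefficient of H_n is 2^n, so a_7 = 2^7 = 128. Work downward with a_k = (k+1)(k+2) a_{k+2} / (2(k - n)):
  a_5 = (6)(7)(128) / (2(5 - 7)) = 5376/(-4) = -1344
  a_3 = (4)(5)(-1344) / (2(3 - 7)) = -26880/(-8) = 3360
  a_1 = (2)(3)(3360) / (2(1 - 7)) = 20160/(-12) = -1680
Hence H_7(x) = 128 x^7 - 1344 x^5 + 3360 x^3 - 1680 x.

H_7(x); series = 128 x^7 - 1344 x^5 + 3360 x^3 - 1680 x


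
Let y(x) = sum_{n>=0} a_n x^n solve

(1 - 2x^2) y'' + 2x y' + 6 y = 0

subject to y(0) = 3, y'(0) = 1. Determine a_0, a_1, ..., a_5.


Ansatz: y(x) = sum_{n>=0} a_n x^n, so y'(x) = sum_{n>=1} n a_n x^(n-1) and y''(x) = sum_{n>=2} n(n-1) a_n x^(n-2).
Substitute into P(x) y'' + Q(x) y' + R(x) y = 0 with P(x) = 1 - 2x^2, Q(x) = 2x, R(x) = 6, and match powers of x.
Initial conditions: a_0 = 3, a_1 = 1.
Setting the coefficient of each power of x to zero and solving order by order (substituting the coefficients already found):
  x^0: 2 a_2 + 6 a_0 = 0  ->  2 a_2 = -6 a_0 = -18  ->  a_2 = -9
  x^1: 6 a_3 + 8 a_1 = 0  ->  6 a_3 = -8 a_1 = -8  ->  a_3 = -4/3
  x^2: 12 a_4 + 6 a_2 = 0  ->  12 a_4 = -6 a_2 = 54  ->  a_4 = 9/2
  x^3: 20 a_5 = 0  ->  a_5 = 0
Truncated series: y(x) = 3 + x - 9 x^2 - (4/3) x^3 + (9/2) x^4 + O(x^6).

a_0 = 3; a_1 = 1; a_2 = -9; a_3 = -4/3; a_4 = 9/2; a_5 = 0


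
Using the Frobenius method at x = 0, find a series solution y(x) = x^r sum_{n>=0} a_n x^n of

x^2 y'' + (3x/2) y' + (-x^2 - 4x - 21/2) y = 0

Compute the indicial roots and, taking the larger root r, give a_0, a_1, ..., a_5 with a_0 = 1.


Write in Frobenius form y'' + (p(x)/x) y' + (q(x)/x^2) y = 0:
  p(x) = 3/2,  q(x) = -x^2 - 4x - 21/2.
Indicial equation: r(r-1) + (3/2) r + (-21/2) = 0 -> roots r_1 = 3, r_2 = -7/2.
Take r = r_1 = 3. Let y(x) = x^r sum_{n>=0} a_n x^n with a_0 = 1.
Substitute y = x^r sum a_n x^n and match x^{r+n}. The recurrence is
  D(n) a_n - 4 a_{n-1} - 1 a_{n-2} = 0,  where D(n) = (r+n)(r+n-1) + (3/2)(r+n) + (-21/2).
  a_n = [4 a_{n-1} + 1 a_{n-2}] / D(n).
Since the indicial polynomial factors as (r - r_1)(r - r_2), D(n) = (r_1 + n - r_1)(r_1 + n - r_2) = n(n + 13/2).
Evaluating step by step (a_0 = 1):
  n = 1: D(1) = 1(1 + 13/2) = 15/2; numerator = 4(1) = 4; a_1 = (4)/(15/2) = 8/15
  n = 2: D(2) = 2(2 + 13/2) = 17; numerator = 4(8/15) + 1(1) = 47/15; a_2 = (47/15)/(17) = 47/255
  n = 3: D(3) = 3(3 + 13/2) = 57/2; numerator = 4(47/255) + 1(8/15) = 108/85; a_3 = (108/85)/(57/2) = 72/1615
  n = 4: D(4) = 4(4 + 13/2) = 42; numerator = 4(72/1615) + 1(47/255) = 1757/4845; a_4 = (1757/4845)/(42) = 251/29070
  n = 5: D(5) = 5(5 + 13/2) = 115/2; numerator = 4(251/29070) + 1(72/1615) = 230/2907; a_5 = (230/2907)/(115/2) = 4/2907

r = 3; a_0 = 1; a_1 = 8/15; a_2 = 47/255; a_3 = 72/1615; a_4 = 251/29070; a_5 = 4/2907


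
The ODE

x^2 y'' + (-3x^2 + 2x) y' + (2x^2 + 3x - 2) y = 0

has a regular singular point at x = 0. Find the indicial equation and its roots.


Divide by x^2 to reach normal form y'' + P_1(x) y' + P_2(x) y = 0 with P_1(x) = -3 + 2/x and P_2(x) = 2 + 3/x - 2/x^2.
x = 0 is a singular point because the y'-coefficient -3 + 2/x has a pole at x = 0 and the y-coefficient 2 + 3/x - 2/x^2 has a pole at x = 0.
It is a regular singular point because x P_1(x) = p(x) = 2 - 3x and x^2 P_2(x) = q(x) = 2x^2 + 3x - 2 are polynomials, hence analytic at x = 0.
p(0) = 2,  q(0) = -2.
Indicial equation: r(r-1) + p(0) r + q(0) = 0, i.e. r^2 + (p(0) - 1) r + q(0) = 0, i.e. r^2 + 1 r - 2 = 0.
Discriminant: (1)^2 - 4(-2) = 9, so r = (-1 ± 3)/2.
Solving: r_1 = 1, r_2 = -2.

indicial: r^2 + 1 r - 2 = 0; roots r_1 = 1, r_2 = -2


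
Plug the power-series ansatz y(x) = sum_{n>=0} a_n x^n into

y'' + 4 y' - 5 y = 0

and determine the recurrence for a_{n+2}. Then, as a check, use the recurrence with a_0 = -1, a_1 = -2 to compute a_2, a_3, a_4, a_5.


Substitute y = sum_n a_n x^n.
y''(x) has coefficient (n+2)(n+1) a_{n+2} at x^n;
4 y'(x) has coefficient 4 (n+1) a_{n+1} at x^n;
-5 y(x) has coefficient -5 a_n at x^n.
Matching x^n: (n+2)(n+1) a_{n+2} + 4 (n+1) a_{n+1} - 5 a_n = 0.
Thus a_{n+2} = [-4 (n+1) a_{n+1} + 5 a_n] / ((n+1)(n+2)).

Check with a_0 = -1, a_1 = -2 (apply the recurrence for n = 0, 1, 2, 3): a_0 = -1, a_1 = -2, a_2 = 3/2, a_3 = -11/3, a_4 = 103/24, a_5 = -87/20.

a_(n+2) = [-4 (n+1) a_(n+1) + 5 a_n] / ((n+1)(n+2)); check: a_0 = -1, a_1 = -2, a_2 = 3/2, a_3 = -11/3, a_4 = 103/24, a_5 = -87/20


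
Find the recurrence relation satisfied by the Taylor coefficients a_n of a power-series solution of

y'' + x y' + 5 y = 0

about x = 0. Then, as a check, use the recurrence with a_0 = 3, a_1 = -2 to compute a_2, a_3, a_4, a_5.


Substitute y = sum_n a_n x^n.
y''(x) has coefficient (n+2)(n+1) a_{n+2} at x^n;
x y'(x) has coefficient n a_n at x^n (shift);
5 y(x) has coefficient 5 a_n at x^n.
Matching x^n: (n+2)(n+1) a_{n+2} + (n + 5) a_n = 0.
Thus a_{n+2} = (-n - 5) / ((n+1)(n+2)) * a_n.

Check with a_0 = 3, a_1 = -2 (apply the recurrence for n = 0, 1, 2, 3): a_0 = 3, a_1 = -2, a_2 = -15/2, a_3 = 2, a_4 = 35/8, a_5 = -4/5.

a_(n+2) = (-n - 5) / ((n+1)(n+2)) * a_n; check: a_0 = 3, a_1 = -2, a_2 = -15/2, a_3 = 2, a_4 = 35/8, a_5 = -4/5


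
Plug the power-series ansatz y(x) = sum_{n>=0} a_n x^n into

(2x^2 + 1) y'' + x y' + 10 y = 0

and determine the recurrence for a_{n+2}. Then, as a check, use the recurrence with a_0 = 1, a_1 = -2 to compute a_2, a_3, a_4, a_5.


Substitute y = sum_n a_n x^n.
(1 + 2 x^2) y'' contributes (n+2)(n+1) a_{n+2} + 2 n(n-1) a_n at x^n.
x y'(x) contributes n a_n at x^n.
10 y(x) contributes 10 a_n at x^n.
Matching x^n: (n+2)(n+1) a_{n+2} + (2 n(n-1) + n + 10) a_n = 0.
Thus a_{n+2} = (-2 n(n-1) - n - 10) / ((n+1)(n+2)) * a_n.

Check with a_0 = 1, a_1 = -2 (apply the recurrence for n = 0, 1, 2, 3): a_0 = 1, a_1 = -2, a_2 = -5, a_3 = 11/3, a_4 = 20/3, a_5 = -55/12.

a_(n+2) = (-2 n(n-1) - n - 10) / ((n+1)(n+2)) * a_n; check: a_0 = 1, a_1 = -2, a_2 = -5, a_3 = 11/3, a_4 = 20/3, a_5 = -55/12


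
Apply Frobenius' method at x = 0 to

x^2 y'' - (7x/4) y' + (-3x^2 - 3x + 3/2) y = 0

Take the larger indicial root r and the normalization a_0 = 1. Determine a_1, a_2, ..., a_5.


Write in Frobenius form y'' + (p(x)/x) y' + (q(x)/x^2) y = 0:
  p(x) = -7/4,  q(x) = -3x^2 - 3x + 3/2.
Indicial equation: r(r-1) + (-7/4) r + (3/2) = 0 -> roots r_1 = 2, r_2 = 3/4.
Take r = r_1 = 2. Let y(x) = x^r sum_{n>=0} a_n x^n with a_0 = 1.
Substitute y = x^r sum a_n x^n and match x^{r+n}. The recurrence is
  D(n) a_n - 3 a_{n-1} - 3 a_{n-2} = 0,  where D(n) = (r+n)(r+n-1) + (-7/4)(r+n) + (3/2).
  a_n = [3 a_{n-1} + 3 a_{n-2}] / D(n).
Since the indicial polynomial factors as (r - r_1)(r - r_2), D(n) = (r_1 + n - r_1)(r_1 + n - r_2) = n(n + 5/4).
Evaluating step by step (a_0 = 1):
  n = 1: D(1) = 1(1 + 5/4) = 9/4; numerator = 3(1) = 3; a_1 = (3)/(9/4) = 4/3
  n = 2: D(2) = 2(2 + 5/4) = 13/2; numerator = 3(4/3) + 3(1) = 7; a_2 = (7)/(13/2) = 14/13
  n = 3: D(3) = 3(3 + 5/4) = 51/4; numerator = 3(14/13) + 3(4/3) = 94/13; a_3 = (94/13)/(51/4) = 376/663
  n = 4: D(4) = 4(4 + 5/4) = 21; numerator = 3(376/663) + 3(14/13) = 1090/221; a_4 = (1090/221)/(21) = 1090/4641
  n = 5: D(5) = 5(5 + 5/4) = 125/4; numerator = 3(1090/4641) + 3(376/663) = 3722/1547; a_5 = (3722/1547)/(125/4) = 14888/193375

r = 2; a_0 = 1; a_1 = 4/3; a_2 = 14/13; a_3 = 376/663; a_4 = 1090/4641; a_5 = 14888/193375


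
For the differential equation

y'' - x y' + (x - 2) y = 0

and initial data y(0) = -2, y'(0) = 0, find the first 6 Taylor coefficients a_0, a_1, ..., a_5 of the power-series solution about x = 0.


Ansatz: y(x) = sum_{n>=0} a_n x^n, so y'(x) = sum_{n>=1} n a_n x^(n-1) and y''(x) = sum_{n>=2} n(n-1) a_n x^(n-2).
Substitute into P(x) y'' + Q(x) y' + R(x) y = 0 with P(x) = 1, Q(x) = -x, R(x) = x - 2, and match powers of x.
Initial conditions: a_0 = -2, a_1 = 0.
Setting the coefficient of each power of x to zero and solving order by order (substituting the coefficients already found):
  x^0: 2 a_2 - 2 a_0 = 0  ->  2 a_2 = 2 a_0 = -4  ->  a_2 = -2
  x^1: 6 a_3 - 3 a_1 + a_0 = 0  ->  6 a_3 = 3 a_1 - a_0 = 2  ->  a_3 = 1/3
  x^2: 12 a_4 - 4 a_2 + a_1 = 0  ->  12 a_4 = 4 a_2 - a_1 = -8  ->  a_4 = -2/3
  x^3: 20 a_5 - 5 a_3 + a_2 = 0  ->  20 a_5 = 5 a_3 - a_2 = 11/3  ->  a_5 = 11/60
Truncated series: y(x) = -2 - 2 x^2 + (1/3) x^3 - (2/3) x^4 + (11/60) x^5 + O(x^6).

a_0 = -2; a_1 = 0; a_2 = -2; a_3 = 1/3; a_4 = -2/3; a_5 = 11/60


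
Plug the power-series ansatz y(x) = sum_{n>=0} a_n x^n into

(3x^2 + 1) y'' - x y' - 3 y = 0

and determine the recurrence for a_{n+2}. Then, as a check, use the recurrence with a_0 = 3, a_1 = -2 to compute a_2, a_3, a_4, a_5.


Substitute y = sum_n a_n x^n.
(1 + 3 x^2) y'' contributes (n+2)(n+1) a_{n+2} + 3 n(n-1) a_n at x^n.
-x y'(x) contributes -n a_n at x^n.
-3 y(x) contributes -3 a_n at x^n.
Matching x^n: (n+2)(n+1) a_{n+2} + (3 n(n-1) - n - 3) a_n = 0.
Thus a_{n+2} = (-3 n(n-1) + n + 3) / ((n+1)(n+2)) * a_n.

Check with a_0 = 3, a_1 = -2 (apply the recurrence for n = 0, 1, 2, 3): a_0 = 3, a_1 = -2, a_2 = 9/2, a_3 = -4/3, a_4 = -3/8, a_5 = 4/5.

a_(n+2) = (-3 n(n-1) + n + 3) / ((n+1)(n+2)) * a_n; check: a_0 = 3, a_1 = -2, a_2 = 9/2, a_3 = -4/3, a_4 = -3/8, a_5 = 4/5


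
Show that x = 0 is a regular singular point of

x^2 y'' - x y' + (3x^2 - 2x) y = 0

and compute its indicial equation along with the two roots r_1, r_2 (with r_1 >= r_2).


Divide by x^2 to reach normal form y'' + P_1(x) y' + P_2(x) y = 0 with P_1(x) = -1/x and P_2(x) = 3 - 2/x.
x = 0 is a singular point because the y'-coefficient -1/x has a pole at x = 0 and the y-coefficient 3 - 2/x has a pole at x = 0.
It is a regular singular point because x P_1(x) = p(x) = -1 and x^2 P_2(x) = q(x) = 3x^2 - 2x are polynomials, hence analytic at x = 0.
p(0) = -1,  q(0) = 0.
Indicial equation: r(r-1) + p(0) r + q(0) = 0, i.e. r^2 + (p(0) - 1) r + q(0) = 0, i.e. r^2 - 2 r = 0.
Discriminant: (-2)^2 - 4(0) = 4, so r = (2 ± 2)/2.
Solving: r_1 = 2, r_2 = 0.

indicial: r^2 - 2 r = 0; roots r_1 = 2, r_2 = 0


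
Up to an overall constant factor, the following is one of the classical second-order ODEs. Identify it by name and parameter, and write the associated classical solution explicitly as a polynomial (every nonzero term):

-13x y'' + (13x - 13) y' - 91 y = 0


All three coefficients share the factor -13; dividing through by -13 gives  x y'' + (1 - x) y' + 7 y = 0.
This matches the Laguerre equation x y'' + (1 - x) y' + n y = 0 with n = 7; the polynomial solution is L_7(x).
With y = sum_k a_k x^k, matching x^k gives (k+1)k a_{k+1} + (k+1) a_{k+1} - k a_k + n a_k = 0, i.e. (k+1)^2 a_{k+1} = (k - n) a_k = (k - 7) a_k. The right side vanishes at k = 7, so the series terminates at degree 7.
Standard normalization L_n(0) = 1 gives a_0 = 1. Work upward with a_{k+1} = (k - 7) a_k / (k+1)^2:
  a_1 = (0 - 7)(1) / 1^2 = -7/1 = -7
  a_2 = (1 - 7)(-7) / 2^2 = 42/4 = 21/2
  a_3 = (2 - 7)(21/2) / 3^2 = (-105/2)/9 = -35/6
  a_4 = (3 - 7)(-35/6) / 4^2 = (70/3)/16 = 35/24
  a_5 = (4 - 7)(35/24) / 5^2 = (-35/8)/25 = -7/40
  a_6 = (5 - 7)(-7/40) / 6^2 = (7/20)/36 = 7/720
  a_7 = (6 - 7)(7/720) / 7^2 = (-7/720)/49 = -1/5040
Hence L_7(x) = -x^7/5040 + 7 x^6/720 - 7 x^5/40 + 35 x^4/24 - 35 x^3/6 + 21 x^2/2 - 7 x + 1.

L_7(x); series = -x^7/5040 + 7 x^6/720 - 7 x^5/40 + 35 x^4/24 - 35 x^3/6 + 21 x^2/2 - 7 x + 1


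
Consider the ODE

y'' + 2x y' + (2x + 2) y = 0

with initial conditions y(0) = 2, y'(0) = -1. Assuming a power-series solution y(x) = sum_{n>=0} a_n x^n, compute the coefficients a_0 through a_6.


Ansatz: y(x) = sum_{n>=0} a_n x^n, so y'(x) = sum_{n>=1} n a_n x^(n-1) and y''(x) = sum_{n>=2} n(n-1) a_n x^(n-2).
Substitute into P(x) y'' + Q(x) y' + R(x) y = 0 with P(x) = 1, Q(x) = 2x, R(x) = 2x + 2, and match powers of x.
Initial conditions: a_0 = 2, a_1 = -1.
Setting the coefficient of each power of x to zero and solving order by order (substituting the coefficients already found):
  x^0: 2 a_2 + 2 a_0 = 0  ->  2 a_2 = -2 a_0 = -4  ->  a_2 = -2
  x^1: 6 a_3 + 4 a_1 + 2 a_0 = 0  ->  6 a_3 = -4 a_1 - 2 a_0 = 0  ->  a_3 = 0
  x^2: 12 a_4 + 6 a_2 + 2 a_1 = 0  ->  12 a_4 = -6 a_2 - 2 a_1 = 14  ->  a_4 = 7/6
  x^3: 20 a_5 + 8 a_3 + 2 a_2 = 0  ->  20 a_5 = -8 a_3 - 2 a_2 = 4  ->  a_5 = 1/5
  x^4: 30 a_6 + 10 a_4 + 2 a_3 = 0  ->  30 a_6 = -10 a_4 - 2 a_3 = -35/3  ->  a_6 = -7/18
Truncated series: y(x) = 2 - x - 2 x^2 + (7/6) x^4 + (1/5) x^5 - (7/18) x^6 + O(x^7).

a_0 = 2; a_1 = -1; a_2 = -2; a_3 = 0; a_4 = 7/6; a_5 = 1/5; a_6 = -7/18


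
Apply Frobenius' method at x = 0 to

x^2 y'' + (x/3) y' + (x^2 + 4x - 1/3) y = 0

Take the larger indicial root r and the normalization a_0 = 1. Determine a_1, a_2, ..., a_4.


Write in Frobenius form y'' + (p(x)/x) y' + (q(x)/x^2) y = 0:
  p(x) = 1/3,  q(x) = x^2 + 4x - 1/3.
Indicial equation: r(r-1) + (1/3) r + (-1/3) = 0 -> roots r_1 = 1, r_2 = -1/3.
Take r = r_1 = 1. Let y(x) = x^r sum_{n>=0} a_n x^n with a_0 = 1.
Substitute y = x^r sum a_n x^n and match x^{r+n}. The recurrence is
  D(n) a_n + 4 a_{n-1} + 1 a_{n-2} = 0,  where D(n) = (r+n)(r+n-1) + (1/3)(r+n) + (-1/3).
  a_n = [-4 a_{n-1} - 1 a_{n-2}] / D(n).
Since the indicial polynomial factors as (r - r_1)(r - r_2), D(n) = (r_1 + n - r_1)(r_1 + n - r_2) = n(n + 4/3).
Evaluating step by step (a_0 = 1):
  n = 1: D(1) = 1(1 + 4/3) = 7/3; numerator = -4(1) = -4; a_1 = (-4)/(7/3) = -12/7
  n = 2: D(2) = 2(2 + 4/3) = 20/3; numerator = -4(-12/7) - 1(1) = 41/7; a_2 = (41/7)/(20/3) = 123/140
  n = 3: D(3) = 3(3 + 4/3) = 13; numerator = -4(123/140) - 1(-12/7) = -9/5; a_3 = (-9/5)/(13) = -9/65
  n = 4: D(4) = 4(4 + 4/3) = 64/3; numerator = -4(-9/65) - 1(123/140) = -591/1820; a_4 = (-591/1820)/(64/3) = -1773/116480

r = 1; a_0 = 1; a_1 = -12/7; a_2 = 123/140; a_3 = -9/65; a_4 = -1773/116480


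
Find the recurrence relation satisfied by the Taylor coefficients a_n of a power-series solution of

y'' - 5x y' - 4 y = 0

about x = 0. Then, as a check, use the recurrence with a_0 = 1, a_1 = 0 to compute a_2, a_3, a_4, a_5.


Substitute y = sum_n a_n x^n.
y''(x) has coefficient (n+2)(n+1) a_{n+2} at x^n;
-5 x y'(x) has coefficient -5 n a_n at x^n (shift);
-4 y(x) has coefficient -4 a_n at x^n.
Matching x^n: (n+2)(n+1) a_{n+2} + (-5n - 4) a_n = 0.
Thus a_{n+2} = (5n + 4) / ((n+1)(n+2)) * a_n.

Check with a_0 = 1, a_1 = 0 (apply the recurrence for n = 0, 1, 2, 3): a_0 = 1, a_1 = 0, a_2 = 2, a_3 = 0, a_4 = 7/3, a_5 = 0.

a_(n+2) = (5n + 4) / ((n+1)(n+2)) * a_n; check: a_0 = 1, a_1 = 0, a_2 = 2, a_3 = 0, a_4 = 7/3, a_5 = 0


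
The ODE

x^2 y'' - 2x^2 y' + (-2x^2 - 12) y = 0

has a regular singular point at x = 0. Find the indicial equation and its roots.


Divide by x^2 to reach normal form y'' + P_1(x) y' + P_2(x) y = 0 with P_1(x) = -2 and P_2(x) = -2 - 12/x^2.
x = 0 is a singular point because the y-coefficient -2 - 12/x^2 has a pole at x = 0.
It is a regular singular point because x P_1(x) = p(x) = -2x and x^2 P_2(x) = q(x) = -2x^2 - 12 are polynomials, hence analytic at x = 0.
p(0) = 0,  q(0) = -12.
Indicial equation: r(r-1) + p(0) r + q(0) = 0, i.e. r^2 + (p(0) - 1) r + q(0) = 0, i.e. r^2 - 1 r - 12 = 0.
Discriminant: (-1)^2 - 4(-12) = 49, so r = (1 ± 7)/2.
Solving: r_1 = 4, r_2 = -3.

indicial: r^2 - 1 r - 12 = 0; roots r_1 = 4, r_2 = -3


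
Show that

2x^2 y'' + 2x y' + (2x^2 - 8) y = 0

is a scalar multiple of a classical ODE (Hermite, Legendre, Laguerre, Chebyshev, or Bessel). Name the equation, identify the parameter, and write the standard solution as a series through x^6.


All three coefficients share the factor 2; dividing through by 2 gives  x^2 y'' + x y' + (x^2 - 4) y = 0.
This matches the Bessel equation x^2 y'' + x y' + (x^2 - nu^2) y = 0 with nu^2 = 4, so nu = 2; the solution bounded at x = 0 is J_2(x).
Frobenius at x = 0: indicial roots ±nu; for r = nu the recurrence k(k + 2nu) c_k = -c_{k-2} gives the standard series J_nu(x) = sum_{k>=0} (-1)^k / (k! (k+nu)!) (x/2)^(2k+nu). Evaluate the first 3 terms:
  k = 0: (-1)^0 / (0! * 2! * 2^2) x^2 = 1/(1*2*4) x^2 = (1/8) x^2
  k = 1: (-1)^1 / (1! * 3! * 2^4) x^4 = -1/(1*6*16) x^4 = (-1/96) x^4
  k = 2: (-1)^2 / (2! * 4! * 2^6) x^6 = 1/(2*24*64) x^6 = (1/3072) x^6
Hence J_2(x) = x^6/3072 - x^4/96 + x^2/8 + ....

J_2(x); series = x^6/3072 - x^4/96 + x^2/8


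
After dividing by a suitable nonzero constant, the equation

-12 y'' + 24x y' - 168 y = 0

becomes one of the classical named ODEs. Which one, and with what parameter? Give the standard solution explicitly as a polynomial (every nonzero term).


All three coefficients share the factor -12; dividing through by -12 gives  y'' - 2x y' + 14 y = 0.
This matches the Hermite equation y'' - 2x y' + 2n y = 0 with 2n = 14, so n = 7; the polynomial solution is H_7(x).
With y = sum_k a_k x^k, matching x^k gives (k+2)(k+1) a_{k+2} = 2(k - n) a_k = 2(k - 7) a_k. The right side vanishes at k = 7, so the series with the parity of 7 terminates at degree 7.
Standard normalization: leading coefficient of H_n is 2^n, so a_7 = 2^7 = 128. Work downward with a_k = (k+1)(k+2) a_{k+2} / (2(k - n)):
  a_5 = (6)(7)(128) / (2(5 - 7)) = 5376/(-4) = -1344
  a_3 = (4)(5)(-1344) / (2(3 - 7)) = -26880/(-8) = 3360
  a_1 = (2)(3)(3360) / (2(1 - 7)) = 20160/(-12) = -1680
Hence H_7(x) = 128 x^7 - 1344 x^5 + 3360 x^3 - 1680 x.

H_7(x); series = 128 x^7 - 1344 x^5 + 3360 x^3 - 1680 x


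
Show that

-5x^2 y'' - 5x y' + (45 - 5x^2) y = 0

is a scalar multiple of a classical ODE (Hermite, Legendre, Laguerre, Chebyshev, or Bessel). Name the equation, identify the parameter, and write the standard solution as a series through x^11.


All three coefficients share the factor -5; dividing through by -5 gives  x^2 y'' + x y' + (x^2 - 9) y = 0.
This matches the Bessel equation x^2 y'' + x y' + (x^2 - nu^2) y = 0 with nu^2 = 9, so nu = 3; the solution bounded at x = 0 is J_3(x).
Frobenius at x = 0: indicial roots ±nu; for r = nu the recurrence k(k + 2nu) c_k = -c_{k-2} gives the standard series J_nu(x) = sum_{k>=0} (-1)^k / (k! (k+nu)!) (x/2)^(2k+nu). Evaluate the first 5 terms:
  k = 0: (-1)^0 / (0! * 3! * 2^3) x^3 = 1/(1*6*8) x^3 = (1/48) x^3
  k = 1: (-1)^1 / (1! * 4! * 2^5) x^5 = -1/(1*24*32) x^5 = (-1/768) x^5
  k = 2: (-1)^2 / (2! * 5! * 2^7) x^7 = 1/(2*120*128) x^7 = (1/30720) x^7
  k = 3: (-1)^3 / (3! * 6! * 2^9) x^9 = -1/(6*720*512) x^9 = (-1/2211840) x^9
  k = 4: (-1)^4 / (4! * 7! * 2^11) x^11 = 1/(24*5040*2048) x^11 = (1/247726080) x^11
Hence J_3(x) = x^11/247726080 - x^9/2211840 + x^7/30720 - x^5/768 + x^3/48 + ....

J_3(x); series = x^11/247726080 - x^9/2211840 + x^7/30720 - x^5/768 + x^3/48


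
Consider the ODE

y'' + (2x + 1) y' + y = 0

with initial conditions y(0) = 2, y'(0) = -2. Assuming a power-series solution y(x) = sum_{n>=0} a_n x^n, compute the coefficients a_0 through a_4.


Ansatz: y(x) = sum_{n>=0} a_n x^n, so y'(x) = sum_{n>=1} n a_n x^(n-1) and y''(x) = sum_{n>=2} n(n-1) a_n x^(n-2).
Substitute into P(x) y'' + Q(x) y' + R(x) y = 0 with P(x) = 1, Q(x) = 2x + 1, R(x) = 1, and match powers of x.
Initial conditions: a_0 = 2, a_1 = -2.
Setting the coefficient of each power of x to zero and solving order by order (substituting the coefficients already found):
  x^0: 2 a_2 + a_1 + a_0 = 0  ->  2 a_2 = -a_1 - a_0 = 0  ->  a_2 = 0
  x^1: 6 a_3 + 2 a_2 + 3 a_1 = 0  ->  6 a_3 = -2 a_2 - 3 a_1 = 6  ->  a_3 = 1
  x^2: 12 a_4 + 3 a_3 + 5 a_2 = 0  ->  12 a_4 = -3 a_3 - 5 a_2 = -3  ->  a_4 = -1/4
Truncated series: y(x) = 2 - 2 x + x^3 - (1/4) x^4 + O(x^5).

a_0 = 2; a_1 = -2; a_2 = 0; a_3 = 1; a_4 = -1/4
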